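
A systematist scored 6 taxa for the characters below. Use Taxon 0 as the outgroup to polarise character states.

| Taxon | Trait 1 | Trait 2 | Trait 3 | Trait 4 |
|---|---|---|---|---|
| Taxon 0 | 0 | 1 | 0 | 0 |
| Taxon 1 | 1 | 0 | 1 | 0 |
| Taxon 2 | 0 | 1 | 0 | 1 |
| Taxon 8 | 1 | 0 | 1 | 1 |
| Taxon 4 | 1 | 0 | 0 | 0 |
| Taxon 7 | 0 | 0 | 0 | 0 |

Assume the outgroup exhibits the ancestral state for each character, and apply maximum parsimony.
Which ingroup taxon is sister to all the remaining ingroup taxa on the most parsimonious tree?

Taxon 2

Character polarity is set by the outgroup: the derived state is whichever differs from the outgroup's state, so for Trait 2 the derived state is '0', and for the remaining characters it is '1'.
Only Taxon 1, Taxon 4, and Taxon 8 show the derived state '1' for Trait 1, supporting them as a clade.
Trait 2: derived state '0' in Taxon 1, Taxon 4, Taxon 7, and Taxon 8 only — synapomorphy for {Taxon 1, Taxon 4, Taxon 7, Taxon 8}.
Only Taxon 1 and Taxon 8 show the derived state '1' for Trait 3, supporting them as a clade.
Trait 4 (state '1') occurs in Taxon 2 and Taxon 8 but conflicts with the nesting implied by the other characters — most parsimoniously interpreted as homoplasy.
Most parsimonious ingroup topology: ((((Taxon 1,Taxon 8),Taxon 4),Taxon 7),Taxon 2).
Taxon 2 is sister to the clade containing all other ingroup taxa, so it is the earliest-diverging (most basal) ingroup lineage.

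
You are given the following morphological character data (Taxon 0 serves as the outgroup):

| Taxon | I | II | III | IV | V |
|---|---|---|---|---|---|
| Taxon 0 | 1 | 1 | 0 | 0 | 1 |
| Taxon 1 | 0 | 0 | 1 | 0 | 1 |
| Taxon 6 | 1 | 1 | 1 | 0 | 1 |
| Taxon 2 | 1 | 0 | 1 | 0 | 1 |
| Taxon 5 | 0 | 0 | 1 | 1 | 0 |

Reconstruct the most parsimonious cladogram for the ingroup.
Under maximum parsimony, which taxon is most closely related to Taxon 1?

Taxon 5

Character polarity is set by the outgroup: the derived state is whichever differs from the outgroup's state, so for I, II, V the derived state is '0', and for the remaining characters it is '1'.
I (derived state '0') is shared by Taxon 1 and Taxon 5 — a synapomorphy uniting that clade.
II (derived state '0') is shared by Taxon 1, Taxon 2, and Taxon 5 — a synapomorphy uniting that clade.
All ingroup taxa share the derived state '1' for III; it defines the ingroup but does not resolve relationships within it.
IV (derived state '1') is unique to Taxon 5 (autapomorphy; uninformative for grouping).
V (derived state '0') is unique to Taxon 5 (autapomorphy; uninformative for grouping).
Most parsimonious ingroup topology: (((Taxon 1,Taxon 5),Taxon 2),Taxon 6).
Taxon 1 and Taxon 5 form a cherry on this tree, so they are sister taxa.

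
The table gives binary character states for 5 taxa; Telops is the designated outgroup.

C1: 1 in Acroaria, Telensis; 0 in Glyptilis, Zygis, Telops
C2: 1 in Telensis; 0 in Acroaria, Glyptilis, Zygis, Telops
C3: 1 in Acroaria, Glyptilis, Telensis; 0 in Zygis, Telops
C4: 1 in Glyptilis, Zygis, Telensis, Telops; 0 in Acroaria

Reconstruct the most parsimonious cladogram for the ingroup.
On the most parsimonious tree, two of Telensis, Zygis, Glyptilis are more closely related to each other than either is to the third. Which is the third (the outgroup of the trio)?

Character polarity is set by the outgroup: the derived state is whichever differs from the outgroup's state, so for C4 the derived state is '0', and for the remaining characters it is '1'.
C1: derived state '1' in Acroaria and Telensis only — synapomorphy for {Acroaria, Telensis}.
C2: derived state '1' in Telensis only — an autapomorphy, so it tells us nothing about relationships among taxa.
C3 (derived state '1') is shared by Acroaria, Glyptilis, and Telensis — a synapomorphy uniting that clade.
C4 (derived state '0') is unique to Acroaria (autapomorphy; uninformative for grouping).
Most parsimonious ingroup topology: (((Telensis,Acroaria),Glyptilis),Zygis).
Glyptilis and Telensis share a more recent common ancestor with each other than either does with Zygis, so Zygis is the least closely related of the three.

Zygis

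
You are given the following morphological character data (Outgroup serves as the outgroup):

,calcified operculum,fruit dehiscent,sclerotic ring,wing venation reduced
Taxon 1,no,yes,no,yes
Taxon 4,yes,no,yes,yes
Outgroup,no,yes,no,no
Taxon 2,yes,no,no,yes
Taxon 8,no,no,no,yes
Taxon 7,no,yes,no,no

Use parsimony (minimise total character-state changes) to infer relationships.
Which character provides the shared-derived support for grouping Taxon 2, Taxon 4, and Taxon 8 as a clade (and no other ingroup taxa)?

fruit dehiscent

Character polarity is set by the outgroup: the derived state is whichever differs from the outgroup's state, so for fruit dehiscent the derived state is 'no', and for the remaining characters it is 'yes'.
Only Taxon 2 and Taxon 4 show the derived state 'yes' for calcified operculum, supporting them as a clade.
fruit dehiscent (derived state 'no') is shared by Taxon 2, Taxon 4, and Taxon 8 — a synapomorphy uniting that clade.
sclerotic ring (derived state 'yes') is unique to Taxon 4 (autapomorphy; uninformative for grouping).
wing venation reduced (derived state 'yes') is shared by Taxon 1, Taxon 2, Taxon 4, and Taxon 8 — a synapomorphy uniting that clade.
Most parsimonious ingroup topology: (Taxon 7,(((Taxon 4,Taxon 2),Taxon 8),Taxon 1)).
The clade {Taxon 2, Taxon 4, Taxon 8} is supported by fruit dehiscent: its derived state 'no' occurs in exactly those taxa and in no other taxon (including the outgroup).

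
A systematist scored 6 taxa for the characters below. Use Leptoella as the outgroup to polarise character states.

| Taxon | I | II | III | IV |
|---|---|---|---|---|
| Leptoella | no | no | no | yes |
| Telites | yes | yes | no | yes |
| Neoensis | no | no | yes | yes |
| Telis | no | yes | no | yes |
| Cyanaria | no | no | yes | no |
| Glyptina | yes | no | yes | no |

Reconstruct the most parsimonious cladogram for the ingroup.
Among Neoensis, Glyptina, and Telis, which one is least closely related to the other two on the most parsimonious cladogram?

Telis

Character polarity is set by the outgroup: the derived state is whichever differs from the outgroup's state, so for IV the derived state is 'no', and for the remaining characters it is 'yes'.
I (state 'yes') occurs in Glyptina and Telites but conflicts with the nesting implied by the other characters — most parsimoniously interpreted as homoplasy.
Only Telis and Telites show the derived state 'yes' for II, supporting them as a clade.
III: derived state 'yes' in Cyanaria, Glyptina, and Neoensis only — synapomorphy for {Cyanaria, Glyptina, Neoensis}.
Only Cyanaria and Glyptina show the derived state 'no' for IV, supporting them as a clade.
Most parsimonious ingroup topology: ((Telites,Telis),(Neoensis,(Cyanaria,Glyptina))).
Glyptina and Neoensis share a more recent common ancestor with each other than either does with Telis, so Telis is the least closely related of the three.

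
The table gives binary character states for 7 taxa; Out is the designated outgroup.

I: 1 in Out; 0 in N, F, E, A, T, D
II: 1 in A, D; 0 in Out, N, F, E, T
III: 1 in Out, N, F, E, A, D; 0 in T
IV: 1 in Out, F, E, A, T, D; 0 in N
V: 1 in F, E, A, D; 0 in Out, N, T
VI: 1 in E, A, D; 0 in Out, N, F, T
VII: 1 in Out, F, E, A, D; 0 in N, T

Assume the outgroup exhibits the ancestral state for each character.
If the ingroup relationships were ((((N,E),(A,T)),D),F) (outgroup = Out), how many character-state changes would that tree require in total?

13

Map each character onto ((((N,E),(A,T)),D),F) (rooted by Out) and count the minimum state changes it requires (Fitch parsimony):
I: 1; II: 2; III: 1; IV: 1; V: 3; VI: 3; VII: 2.
Total tree length = 13.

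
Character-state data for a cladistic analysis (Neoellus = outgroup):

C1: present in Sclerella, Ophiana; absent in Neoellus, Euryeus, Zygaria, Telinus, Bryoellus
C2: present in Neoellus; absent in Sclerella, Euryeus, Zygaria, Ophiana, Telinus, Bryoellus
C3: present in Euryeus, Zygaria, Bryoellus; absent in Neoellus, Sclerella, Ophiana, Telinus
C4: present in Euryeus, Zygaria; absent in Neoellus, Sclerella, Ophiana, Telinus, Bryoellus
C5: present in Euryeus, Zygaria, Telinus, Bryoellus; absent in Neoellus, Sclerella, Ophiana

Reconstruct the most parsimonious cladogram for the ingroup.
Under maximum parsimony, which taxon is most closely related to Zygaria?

Euryeus

Character polarity is set by the outgroup: the derived state is whichever differs from the outgroup's state, so for C2 the derived state is 'absent', and for the remaining characters it is 'present'.
Only Ophiana and Sclerella show the derived state 'present' for C1, supporting them as a clade.
C2 (derived state 'absent') is shared by all ingroup taxa — unites the whole ingroup.
C3: derived state 'present' in Bryoellus, Euryeus, and Zygaria only — synapomorphy for {Bryoellus, Euryeus, Zygaria}.
C4: derived state 'present' in Euryeus and Zygaria only — synapomorphy for {Euryeus, Zygaria}.
Only Bryoellus, Euryeus, Telinus, and Zygaria show the derived state 'present' for C5, supporting them as a clade.
Most parsimonious ingroup topology: ((Sclerella,Ophiana),(((Euryeus,Zygaria),Bryoellus),Telinus)).
Zygaria and Euryeus form a cherry on this tree, so they are sister taxa.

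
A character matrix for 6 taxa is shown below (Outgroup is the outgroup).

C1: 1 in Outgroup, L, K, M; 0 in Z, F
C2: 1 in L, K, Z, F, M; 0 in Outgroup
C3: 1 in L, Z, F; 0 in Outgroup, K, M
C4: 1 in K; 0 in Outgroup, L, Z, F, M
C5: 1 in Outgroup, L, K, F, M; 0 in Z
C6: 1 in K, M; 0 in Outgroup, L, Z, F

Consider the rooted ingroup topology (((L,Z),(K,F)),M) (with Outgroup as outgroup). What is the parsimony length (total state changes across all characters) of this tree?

Map each character onto (((L,Z),(K,F)),M) (rooted by Outgroup) and count the minimum state changes it requires (Fitch parsimony):
C1: 2; C2: 1; C3: 2; C4: 1; C5: 1; C6: 2.
Total tree length = 9.

9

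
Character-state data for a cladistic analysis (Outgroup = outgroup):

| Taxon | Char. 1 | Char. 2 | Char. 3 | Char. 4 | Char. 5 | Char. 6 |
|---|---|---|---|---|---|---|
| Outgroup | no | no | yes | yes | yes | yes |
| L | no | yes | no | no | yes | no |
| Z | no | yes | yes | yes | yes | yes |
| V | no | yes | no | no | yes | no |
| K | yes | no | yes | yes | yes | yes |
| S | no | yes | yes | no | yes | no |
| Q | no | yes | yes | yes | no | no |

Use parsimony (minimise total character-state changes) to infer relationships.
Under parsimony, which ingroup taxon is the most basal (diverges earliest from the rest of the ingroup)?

K

Character polarity is set by the outgroup: the derived state is whichever differs from the outgroup's state, so for Char. 3, Char. 4, Char. 5, Char. 6 the derived state is 'no', and for the remaining characters it is 'yes'.
Char. 1: derived state 'yes' in K only — an autapomorphy, so it tells us nothing about relationships among taxa.
Only L, Q, S, V, and Z show the derived state 'yes' for Char. 2, supporting them as a clade.
Char. 3: derived state 'no' in L and V only — synapomorphy for {L, V}.
Char. 4: derived state 'no' in L, S, and V only — synapomorphy for {L, S, V}.
Char. 5: derived state 'no' in Q only — an autapomorphy, so it tells us nothing about relationships among taxa.
Char. 6: derived state 'no' in L, Q, S, and V only — synapomorphy for {L, Q, S, V}.
Most parsimonious ingroup topology: (((((L,V),S),Q),Z),K).
K is sister to the clade containing all other ingroup taxa, so it is the earliest-diverging (most basal) ingroup lineage.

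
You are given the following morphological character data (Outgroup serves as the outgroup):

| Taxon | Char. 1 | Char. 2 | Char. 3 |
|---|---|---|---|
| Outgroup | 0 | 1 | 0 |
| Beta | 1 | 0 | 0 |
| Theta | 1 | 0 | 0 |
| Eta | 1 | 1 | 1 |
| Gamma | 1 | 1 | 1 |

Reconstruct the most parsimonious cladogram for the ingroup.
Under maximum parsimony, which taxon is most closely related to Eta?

Gamma

Character polarity is set by the outgroup: the derived state is whichever differs from the outgroup's state, so for Char. 2 the derived state is '0', and for the remaining characters it is '1'.
All ingroup taxa share the derived state '1' for Char. 1; it defines the ingroup but does not resolve relationships within it.
Only Beta and Theta show the derived state '0' for Char. 2, supporting them as a clade.
Only Eta and Gamma show the derived state '1' for Char. 3, supporting them as a clade.
Most parsimonious ingroup topology: ((Beta,Theta),(Eta,Gamma)).
Eta and Gamma form a cherry on this tree, so they are sister taxa.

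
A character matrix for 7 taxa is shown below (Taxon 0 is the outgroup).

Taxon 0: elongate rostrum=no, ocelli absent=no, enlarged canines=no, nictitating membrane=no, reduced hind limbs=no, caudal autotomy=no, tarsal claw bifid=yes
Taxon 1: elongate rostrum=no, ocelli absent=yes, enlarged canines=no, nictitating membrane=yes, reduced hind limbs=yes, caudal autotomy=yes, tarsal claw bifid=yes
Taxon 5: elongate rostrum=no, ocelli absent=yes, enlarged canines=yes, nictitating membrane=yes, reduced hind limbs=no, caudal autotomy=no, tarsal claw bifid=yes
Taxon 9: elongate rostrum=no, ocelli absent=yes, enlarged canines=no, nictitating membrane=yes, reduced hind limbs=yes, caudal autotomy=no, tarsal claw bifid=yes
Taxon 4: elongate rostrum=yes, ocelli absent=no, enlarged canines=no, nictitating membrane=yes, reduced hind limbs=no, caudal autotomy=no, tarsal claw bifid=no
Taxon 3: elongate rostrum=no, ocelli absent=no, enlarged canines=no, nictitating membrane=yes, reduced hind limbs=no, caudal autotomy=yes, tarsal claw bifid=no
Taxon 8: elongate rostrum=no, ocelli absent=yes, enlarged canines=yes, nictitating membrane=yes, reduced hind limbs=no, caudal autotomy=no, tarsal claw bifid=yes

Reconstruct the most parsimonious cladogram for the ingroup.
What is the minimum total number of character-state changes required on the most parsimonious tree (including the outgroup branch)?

Character polarity is set by the outgroup: the derived state is whichever differs from the outgroup's state, so for tarsal claw bifid the derived state is 'no', and for the remaining characters it is 'yes'.
elongate rostrum (derived state 'yes') is unique to Taxon 4 (autapomorphy; uninformative for grouping).
Only Taxon 1, Taxon 5, Taxon 8, and Taxon 9 show the derived state 'yes' for ocelli absent, supporting them as a clade.
enlarged canines: derived state 'yes' in Taxon 5 and Taxon 8 only — synapomorphy for {Taxon 5, Taxon 8}.
All ingroup taxa share the derived state 'yes' for nictitating membrane; it defines the ingroup but does not resolve relationships within it.
Only Taxon 1 and Taxon 9 show the derived state 'yes' for reduced hind limbs, supporting them as a clade.
caudal autotomy (state 'yes') occurs in Taxon 1 and Taxon 3 but conflicts with the nesting implied by the other characters — most parsimoniously interpreted as homoplasy.
tarsal claw bifid: derived state 'no' in Taxon 3 and Taxon 4 only — synapomorphy for {Taxon 3, Taxon 4}.
Most parsimonious ingroup topology: (((Taxon 1,Taxon 9),(Taxon 5,Taxon 8)),(Taxon 4,Taxon 3)).
Changes per character on this tree: elongate rostrum: 1; ocelli absent: 1; enlarged canines: 1; nictitating membrane: 1; reduced hind limbs: 1; caudal autotomy: 2; tarsal claw bifid: 1.
Total = 8.

8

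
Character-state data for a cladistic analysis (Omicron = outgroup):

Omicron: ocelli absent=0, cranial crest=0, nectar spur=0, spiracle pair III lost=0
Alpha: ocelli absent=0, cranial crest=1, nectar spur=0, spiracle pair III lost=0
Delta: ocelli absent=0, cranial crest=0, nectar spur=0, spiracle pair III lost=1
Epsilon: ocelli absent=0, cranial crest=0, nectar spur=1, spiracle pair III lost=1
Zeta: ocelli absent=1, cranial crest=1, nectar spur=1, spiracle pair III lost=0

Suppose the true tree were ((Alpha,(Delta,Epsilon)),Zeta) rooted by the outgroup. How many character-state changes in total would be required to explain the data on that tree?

Map each character onto ((Alpha,(Delta,Epsilon)),Zeta) (rooted by Omicron) and count the minimum state changes it requires (Fitch parsimony):
ocelli absent: 1; cranial crest: 2; nectar spur: 2; spiracle pair III lost: 1.
Total tree length = 6.

6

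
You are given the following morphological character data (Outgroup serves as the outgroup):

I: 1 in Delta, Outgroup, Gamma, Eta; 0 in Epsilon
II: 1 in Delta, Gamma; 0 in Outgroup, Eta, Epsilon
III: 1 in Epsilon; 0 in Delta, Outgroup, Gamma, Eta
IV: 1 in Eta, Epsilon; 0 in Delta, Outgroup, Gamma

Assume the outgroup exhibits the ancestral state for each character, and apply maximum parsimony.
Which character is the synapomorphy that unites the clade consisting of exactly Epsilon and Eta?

IV

Character polarity is set by the outgroup: the derived state is whichever differs from the outgroup's state, so for I the derived state is '0', and for the remaining characters it is '1'.
I (derived state '0') is unique to Epsilon (autapomorphy; uninformative for grouping).
II: derived state '1' in Delta and Gamma only — synapomorphy for {Delta, Gamma}.
III: derived state '1' in Epsilon only — an autapomorphy, so it tells us nothing about relationships among taxa.
IV (derived state '1') is shared by Epsilon and Eta — a synapomorphy uniting that clade.
Most parsimonious ingroup topology: ((Delta,Gamma),(Eta,Epsilon)).
The clade {Epsilon, Eta} is supported by IV: its derived state '1' occurs in exactly those taxa and in no other taxon (including the outgroup).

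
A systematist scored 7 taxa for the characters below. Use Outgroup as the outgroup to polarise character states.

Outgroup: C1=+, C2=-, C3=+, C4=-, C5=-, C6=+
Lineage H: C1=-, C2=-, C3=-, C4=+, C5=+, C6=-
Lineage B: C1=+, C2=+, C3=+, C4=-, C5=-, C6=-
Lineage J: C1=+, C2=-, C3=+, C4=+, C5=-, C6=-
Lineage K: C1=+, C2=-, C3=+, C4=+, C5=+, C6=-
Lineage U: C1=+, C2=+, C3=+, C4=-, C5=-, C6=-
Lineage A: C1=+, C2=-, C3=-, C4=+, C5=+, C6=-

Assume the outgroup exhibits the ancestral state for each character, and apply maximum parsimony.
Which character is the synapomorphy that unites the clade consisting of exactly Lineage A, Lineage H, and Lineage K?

Character polarity is set by the outgroup: the derived state is whichever differs from the outgroup's state, so for C1, C3, C6 the derived state is '-', and for the remaining characters it is '+'.
C1: derived state '-' in Lineage H only — an autapomorphy, so it tells us nothing about relationships among taxa.
C2: derived state '+' in Lineage B and Lineage U only — synapomorphy for {Lineage B, Lineage U}.
C3: derived state '-' in Lineage A and Lineage H only — synapomorphy for {Lineage A, Lineage H}.
C4 (derived state '+') is shared by Lineage A, Lineage H, Lineage J, and Lineage K — a synapomorphy uniting that clade.
Only Lineage A, Lineage H, and Lineage K show the derived state '+' for C5, supporting them as a clade.
All ingroup taxa share the derived state '-' for C6; it defines the ingroup but does not resolve relationships within it.
Most parsimonious ingroup topology: ((((Lineage H,Lineage A),Lineage K),Lineage J),(Lineage B,Lineage U)).
The clade {Lineage A, Lineage H, Lineage K} is supported by C5: its derived state '+' occurs in exactly those taxa and in no other taxon (including the outgroup).

C5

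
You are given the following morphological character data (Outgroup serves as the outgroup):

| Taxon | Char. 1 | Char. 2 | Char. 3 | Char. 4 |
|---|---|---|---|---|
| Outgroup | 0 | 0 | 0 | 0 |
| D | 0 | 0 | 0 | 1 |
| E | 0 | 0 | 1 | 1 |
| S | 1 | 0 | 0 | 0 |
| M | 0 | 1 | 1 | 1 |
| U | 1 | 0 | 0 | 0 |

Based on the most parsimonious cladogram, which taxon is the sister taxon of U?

S

The outgroup has state '0' for every character, so '1' is the derived state throughout.
Char. 1 (derived state '1') is shared by S and U — a synapomorphy uniting that clade.
Char. 2: derived state '1' in M only — an autapomorphy, so it tells us nothing about relationships among taxa.
Char. 3 (derived state '1') is shared by E and M — a synapomorphy uniting that clade.
Char. 4 (derived state '1') is shared by D, E, and M — a synapomorphy uniting that clade.
Most parsimonious ingroup topology: ((D,(E,M)),(S,U)).
U and S form a cherry on this tree, so they are sister taxa.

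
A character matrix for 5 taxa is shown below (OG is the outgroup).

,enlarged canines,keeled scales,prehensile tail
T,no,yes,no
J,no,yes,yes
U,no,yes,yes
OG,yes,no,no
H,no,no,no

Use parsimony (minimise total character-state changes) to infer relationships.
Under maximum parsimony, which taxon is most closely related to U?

J

Character polarity is set by the outgroup: the derived state is whichever differs from the outgroup's state, so for enlarged canines the derived state is 'no', and for the remaining characters it is 'yes'.
enlarged canines (derived state 'no') is shared by all ingroup taxa — unites the whole ingroup.
Only J, T, and U show the derived state 'yes' for keeled scales, supporting them as a clade.
prehensile tail: derived state 'yes' in J and U only — synapomorphy for {J, U}.
Most parsimonious ingroup topology: (((J,U),T),H).
U and J form a cherry on this tree, so they are sister taxa.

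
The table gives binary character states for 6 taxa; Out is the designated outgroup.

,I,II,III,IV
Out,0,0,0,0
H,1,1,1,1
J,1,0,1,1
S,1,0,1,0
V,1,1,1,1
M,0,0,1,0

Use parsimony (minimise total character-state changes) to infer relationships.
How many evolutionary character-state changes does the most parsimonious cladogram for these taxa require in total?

4

The outgroup has state '0' for every character, so '1' is the derived state throughout.
I (derived state '1') is shared by H, J, S, and V — a synapomorphy uniting that clade.
II (derived state '1') is shared by H and V — a synapomorphy uniting that clade.
All ingroup taxa share the derived state '1' for III; it defines the ingroup but does not resolve relationships within it.
Only H, J, and V show the derived state '1' for IV, supporting them as a clade.
Most parsimonious ingroup topology: ((((H,V),J),S),M).
Changes per character on this tree: I: 1; II: 1; III: 1; IV: 1.
Total = 4.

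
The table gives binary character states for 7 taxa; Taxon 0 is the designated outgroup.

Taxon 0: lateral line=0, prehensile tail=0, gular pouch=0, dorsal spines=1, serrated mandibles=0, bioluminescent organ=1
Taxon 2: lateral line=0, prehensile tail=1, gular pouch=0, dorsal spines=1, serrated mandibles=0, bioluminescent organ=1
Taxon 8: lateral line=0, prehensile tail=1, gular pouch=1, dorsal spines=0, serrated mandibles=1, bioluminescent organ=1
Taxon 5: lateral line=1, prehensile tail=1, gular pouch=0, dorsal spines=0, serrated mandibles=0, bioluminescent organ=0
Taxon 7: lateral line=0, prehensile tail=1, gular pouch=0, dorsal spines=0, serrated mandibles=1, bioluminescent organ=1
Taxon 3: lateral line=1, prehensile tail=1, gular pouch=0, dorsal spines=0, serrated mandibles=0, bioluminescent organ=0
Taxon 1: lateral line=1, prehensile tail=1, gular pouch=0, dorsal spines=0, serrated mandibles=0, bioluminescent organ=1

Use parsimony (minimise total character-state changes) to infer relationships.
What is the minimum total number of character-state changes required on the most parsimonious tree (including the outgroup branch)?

6

Character polarity is set by the outgroup: the derived state is whichever differs from the outgroup's state, so for dorsal spines, bioluminescent organ the derived state is '0', and for the remaining characters it is '1'.
lateral line: derived state '1' in Taxon 1, Taxon 3, and Taxon 5 only — synapomorphy for {Taxon 1, Taxon 3, Taxon 5}.
All ingroup taxa share the derived state '1' for prehensile tail; it defines the ingroup but does not resolve relationships within it.
gular pouch (derived state '1') is unique to Taxon 8 (autapomorphy; uninformative for grouping).
dorsal spines (derived state '0') is shared by Taxon 1, Taxon 3, Taxon 5, Taxon 7, and Taxon 8 — a synapomorphy uniting that clade.
Only Taxon 7 and Taxon 8 show the derived state '1' for serrated mandibles, supporting them as a clade.
bioluminescent organ: derived state '0' in Taxon 3 and Taxon 5 only — synapomorphy for {Taxon 3, Taxon 5}.
Most parsimonious ingroup topology: (Taxon 2,((Taxon 8,Taxon 7),((Taxon 5,Taxon 3),Taxon 1))).
Changes per character on this tree: lateral line: 1; prehensile tail: 1; gular pouch: 1; dorsal spines: 1; serrated mandibles: 1; bioluminescent organ: 1.
Total = 6.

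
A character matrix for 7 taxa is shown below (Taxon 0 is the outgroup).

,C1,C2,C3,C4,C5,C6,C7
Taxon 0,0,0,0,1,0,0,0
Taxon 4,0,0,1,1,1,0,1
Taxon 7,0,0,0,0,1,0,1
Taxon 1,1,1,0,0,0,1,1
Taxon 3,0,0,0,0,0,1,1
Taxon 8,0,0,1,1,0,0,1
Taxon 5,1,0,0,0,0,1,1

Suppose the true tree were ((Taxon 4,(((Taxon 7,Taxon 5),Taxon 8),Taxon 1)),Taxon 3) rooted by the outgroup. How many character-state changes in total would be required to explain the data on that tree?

14

Map each character onto ((Taxon 4,(((Taxon 7,Taxon 5),Taxon 8),Taxon 1)),Taxon 3) (rooted by Taxon 0) and count the minimum state changes it requires (Fitch parsimony):
C1: 2; C2: 1; C3: 2; C4: 3; C5: 2; C6: 3; C7: 1.
Total tree length = 14.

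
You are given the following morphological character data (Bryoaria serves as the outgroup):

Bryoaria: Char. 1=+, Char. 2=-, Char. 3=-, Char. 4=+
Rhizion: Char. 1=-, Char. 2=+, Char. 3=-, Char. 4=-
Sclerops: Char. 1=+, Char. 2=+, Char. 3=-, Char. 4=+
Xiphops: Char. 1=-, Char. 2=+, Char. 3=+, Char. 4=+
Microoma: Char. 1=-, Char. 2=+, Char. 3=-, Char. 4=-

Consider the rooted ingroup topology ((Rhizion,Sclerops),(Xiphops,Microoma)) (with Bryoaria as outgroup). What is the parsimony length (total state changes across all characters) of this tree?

6

Map each character onto ((Rhizion,Sclerops),(Xiphops,Microoma)) (rooted by Bryoaria) and count the minimum state changes it requires (Fitch parsimony):
Char. 1: 2; Char. 2: 1; Char. 3: 1; Char. 4: 2.
Total tree length = 6.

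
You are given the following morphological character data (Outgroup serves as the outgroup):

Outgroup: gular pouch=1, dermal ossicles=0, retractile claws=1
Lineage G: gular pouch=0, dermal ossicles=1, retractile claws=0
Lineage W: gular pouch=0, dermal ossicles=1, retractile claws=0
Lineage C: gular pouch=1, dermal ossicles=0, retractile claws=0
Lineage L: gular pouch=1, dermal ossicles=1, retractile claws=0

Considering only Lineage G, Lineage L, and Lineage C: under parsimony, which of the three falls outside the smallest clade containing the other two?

Lineage C

Character polarity is set by the outgroup: the derived state is whichever differs from the outgroup's state, so for gular pouch, retractile claws the derived state is '0', and for the remaining characters it is '1'.
Only Lineage G and Lineage W show the derived state '0' for gular pouch, supporting them as a clade.
Only Lineage G, Lineage L, and Lineage W show the derived state '1' for dermal ossicles, supporting them as a clade.
retractile claws (derived state '0') is shared by all ingroup taxa — unites the whole ingroup.
Most parsimonious ingroup topology: (((Lineage G,Lineage W),Lineage L),Lineage C).
Lineage L and Lineage G share a more recent common ancestor with each other than either does with Lineage C, so Lineage C is the least closely related of the three.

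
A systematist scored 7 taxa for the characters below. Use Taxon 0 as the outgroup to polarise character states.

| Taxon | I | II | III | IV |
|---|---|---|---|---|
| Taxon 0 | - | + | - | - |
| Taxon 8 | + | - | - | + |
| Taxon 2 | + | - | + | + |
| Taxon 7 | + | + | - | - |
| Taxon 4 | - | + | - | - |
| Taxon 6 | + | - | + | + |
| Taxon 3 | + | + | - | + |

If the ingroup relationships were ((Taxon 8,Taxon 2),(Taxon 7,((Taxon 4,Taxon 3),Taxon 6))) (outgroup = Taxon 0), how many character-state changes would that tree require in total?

9

Map each character onto ((Taxon 8,Taxon 2),(Taxon 7,((Taxon 4,Taxon 3),Taxon 6))) (rooted by Taxon 0) and count the minimum state changes it requires (Fitch parsimony):
I: 2; II: 2; III: 2; IV: 3.
Total tree length = 9.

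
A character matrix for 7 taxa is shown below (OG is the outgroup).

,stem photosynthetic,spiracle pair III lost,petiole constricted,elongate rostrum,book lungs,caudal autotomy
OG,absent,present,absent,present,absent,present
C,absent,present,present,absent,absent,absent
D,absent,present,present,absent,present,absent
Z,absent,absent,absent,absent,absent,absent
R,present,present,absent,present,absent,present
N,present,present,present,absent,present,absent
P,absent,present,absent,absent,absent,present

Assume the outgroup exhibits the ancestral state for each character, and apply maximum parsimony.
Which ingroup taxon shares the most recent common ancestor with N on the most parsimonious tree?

D

Character polarity is set by the outgroup: the derived state is whichever differs from the outgroup's state, so for spiracle pair III lost, elongate rostrum, caudal autotomy the derived state is 'absent', and for the remaining characters it is 'present'.
stem photosynthetic groups N and R, which is incompatible with the clades supported by the remaining characters; treating it as convergent (homoplasy) costs fewer steps than any alternative tree.
spiracle pair III lost: derived state 'absent' in Z only — an autapomorphy, so it tells us nothing about relationships among taxa.
petiole constricted: derived state 'present' in C, D, and N only — synapomorphy for {C, D, N}.
elongate rostrum: derived state 'absent' in C, D, N, P, and Z only — synapomorphy for {C, D, N, P, Z}.
book lungs (derived state 'present') is shared by D and N — a synapomorphy uniting that clade.
caudal autotomy: derived state 'absent' in C, D, N, and Z only — synapomorphy for {C, D, N, Z}.
Most parsimonious ingroup topology: ((((C,(D,N)),Z),P),R).
N and D form a cherry on this tree, so they are sister taxa.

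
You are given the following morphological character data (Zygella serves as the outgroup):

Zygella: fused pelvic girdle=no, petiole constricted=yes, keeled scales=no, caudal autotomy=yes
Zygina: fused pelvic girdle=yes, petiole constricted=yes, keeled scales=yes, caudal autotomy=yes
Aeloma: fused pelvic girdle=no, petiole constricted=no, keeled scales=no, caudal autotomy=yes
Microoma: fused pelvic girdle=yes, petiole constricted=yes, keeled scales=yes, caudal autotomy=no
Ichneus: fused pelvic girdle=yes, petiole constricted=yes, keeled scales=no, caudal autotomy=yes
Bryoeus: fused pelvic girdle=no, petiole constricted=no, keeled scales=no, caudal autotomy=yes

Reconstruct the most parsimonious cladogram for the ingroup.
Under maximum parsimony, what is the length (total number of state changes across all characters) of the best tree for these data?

4

Character polarity is set by the outgroup: the derived state is whichever differs from the outgroup's state, so for petiole constricted, caudal autotomy the derived state is 'no', and for the remaining characters it is 'yes'.
fused pelvic girdle: derived state 'yes' in Ichneus, Microoma, and Zygina only — synapomorphy for {Ichneus, Microoma, Zygina}.
Only Aeloma and Bryoeus show the derived state 'no' for petiole constricted, supporting them as a clade.
keeled scales (derived state 'yes') is shared by Microoma and Zygina — a synapomorphy uniting that clade.
caudal autotomy (derived state 'no') is unique to Microoma (autapomorphy; uninformative for grouping).
Most parsimonious ingroup topology: (((Zygina,Microoma),Ichneus),(Aeloma,Bryoeus)).
Changes per character on this tree: fused pelvic girdle: 1; petiole constricted: 1; keeled scales: 1; caudal autotomy: 1.
Total = 4.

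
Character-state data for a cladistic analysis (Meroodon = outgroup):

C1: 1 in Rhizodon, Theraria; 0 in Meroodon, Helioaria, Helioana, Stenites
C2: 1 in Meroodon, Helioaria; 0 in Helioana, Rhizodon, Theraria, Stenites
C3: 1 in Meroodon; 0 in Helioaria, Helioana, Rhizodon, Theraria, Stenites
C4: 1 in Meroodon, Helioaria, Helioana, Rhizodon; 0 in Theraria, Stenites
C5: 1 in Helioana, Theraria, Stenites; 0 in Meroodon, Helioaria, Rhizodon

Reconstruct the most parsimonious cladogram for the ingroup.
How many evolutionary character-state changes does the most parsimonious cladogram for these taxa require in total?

Character polarity is set by the outgroup: the derived state is whichever differs from the outgroup's state, so for C2, C3, C4 the derived state is '0', and for the remaining characters it is '1'.
C1 groups Rhizodon and Theraria, which is incompatible with the clades supported by the remaining characters; treating it as convergent (homoplasy) costs fewer steps than any alternative tree.
C2: derived state '0' in Helioana, Rhizodon, Stenites, and Theraria only — synapomorphy for {Helioana, Rhizodon, Stenites, Theraria}.
C3 (derived state '0') is shared by all ingroup taxa — unites the whole ingroup.
C4: derived state '0' in Stenites and Theraria only — synapomorphy for {Stenites, Theraria}.
Only Helioana, Stenites, and Theraria show the derived state '1' for C5, supporting them as a clade.
Most parsimonious ingroup topology: (Helioaria,((Helioana,(Theraria,Stenites)),Rhizodon)).
Changes per character on this tree: C1: 2; C2: 1; C3: 1; C4: 1; C5: 1.
Total = 6.

6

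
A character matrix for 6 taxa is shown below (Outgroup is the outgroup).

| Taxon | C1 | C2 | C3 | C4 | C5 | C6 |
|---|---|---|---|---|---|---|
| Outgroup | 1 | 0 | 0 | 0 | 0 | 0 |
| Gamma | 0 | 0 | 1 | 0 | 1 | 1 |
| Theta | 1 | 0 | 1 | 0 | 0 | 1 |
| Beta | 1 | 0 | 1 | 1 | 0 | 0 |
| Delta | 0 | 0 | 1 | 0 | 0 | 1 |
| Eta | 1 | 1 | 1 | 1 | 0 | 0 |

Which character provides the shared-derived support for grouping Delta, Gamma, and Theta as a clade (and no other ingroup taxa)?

Character polarity is set by the outgroup: the derived state is whichever differs from the outgroup's state, so for C1 the derived state is '0', and for the remaining characters it is '1'.
C1: derived state '0' in Delta and Gamma only — synapomorphy for {Delta, Gamma}.
C2: derived state '1' in Eta only — an autapomorphy, so it tells us nothing about relationships among taxa.
C3 (derived state '1') is shared by all ingroup taxa — unites the whole ingroup.
Only Beta and Eta show the derived state '1' for C4, supporting them as a clade.
C5: derived state '1' in Gamma only — an autapomorphy, so it tells us nothing about relationships among taxa.
Only Delta, Gamma, and Theta show the derived state '1' for C6, supporting them as a clade.
Most parsimonious ingroup topology: (((Gamma,Delta),Theta),(Beta,Eta)).
The clade {Delta, Gamma, Theta} is supported by C6: its derived state '1' occurs in exactly those taxa and in no other taxon (including the outgroup).

C6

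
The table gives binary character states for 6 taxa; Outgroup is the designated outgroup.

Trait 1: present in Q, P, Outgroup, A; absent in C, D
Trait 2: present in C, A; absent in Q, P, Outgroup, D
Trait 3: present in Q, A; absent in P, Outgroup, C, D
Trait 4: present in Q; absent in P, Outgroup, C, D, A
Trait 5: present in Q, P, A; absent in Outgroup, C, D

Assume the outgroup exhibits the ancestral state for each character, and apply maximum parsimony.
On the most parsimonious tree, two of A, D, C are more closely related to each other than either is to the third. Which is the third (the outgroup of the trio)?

Character polarity is set by the outgroup: the derived state is whichever differs from the outgroup's state, so for Trait 1 the derived state is 'absent', and for the remaining characters it is 'present'.
Trait 1: derived state 'absent' in C and D only — synapomorphy for {C, D}.
Trait 2 groups A and C, which is incompatible with the clades supported by the remaining characters; treating it as convergent (homoplasy) costs fewer steps than any alternative tree.
Trait 3 (derived state 'present') is shared by A and Q — a synapomorphy uniting that clade.
Trait 4: derived state 'present' in Q only — an autapomorphy, so it tells us nothing about relationships among taxa.
Trait 5 (derived state 'present') is shared by A, P, and Q — a synapomorphy uniting that clade.
Most parsimonious ingroup topology: ((P,(A,Q)),(C,D)).
D and C share a more recent common ancestor with each other than either does with A, so A is the least closely related of the three.

A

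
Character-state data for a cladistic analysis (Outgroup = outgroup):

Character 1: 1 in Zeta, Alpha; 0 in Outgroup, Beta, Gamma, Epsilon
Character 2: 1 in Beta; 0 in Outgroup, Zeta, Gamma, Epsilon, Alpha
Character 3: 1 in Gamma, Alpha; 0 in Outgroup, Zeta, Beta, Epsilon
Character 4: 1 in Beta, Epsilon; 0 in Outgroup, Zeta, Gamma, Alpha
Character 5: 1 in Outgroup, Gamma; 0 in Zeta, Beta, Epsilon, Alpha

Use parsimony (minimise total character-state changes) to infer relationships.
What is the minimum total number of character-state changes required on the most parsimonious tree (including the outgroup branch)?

6

Character polarity is set by the outgroup: the derived state is whichever differs from the outgroup's state, so for Character 5 the derived state is '0', and for the remaining characters it is '1'.
Character 1: derived state '1' in Alpha and Zeta only — synapomorphy for {Alpha, Zeta}.
Character 2: derived state '1' in Beta only — an autapomorphy, so it tells us nothing about relationships among taxa.
Character 3 (state '1') occurs in Alpha and Gamma but conflicts with the nesting implied by the other characters — most parsimoniously interpreted as homoplasy.
Only Beta and Epsilon show the derived state '1' for Character 4, supporting them as a clade.
Only Alpha, Beta, Epsilon, and Zeta show the derived state '0' for Character 5, supporting them as a clade.
Most parsimonious ingroup topology: (((Zeta,Alpha),(Beta,Epsilon)),Gamma).
Changes per character on this tree: Character 1: 1; Character 2: 1; Character 3: 2; Character 4: 1; Character 5: 1.
Total = 6.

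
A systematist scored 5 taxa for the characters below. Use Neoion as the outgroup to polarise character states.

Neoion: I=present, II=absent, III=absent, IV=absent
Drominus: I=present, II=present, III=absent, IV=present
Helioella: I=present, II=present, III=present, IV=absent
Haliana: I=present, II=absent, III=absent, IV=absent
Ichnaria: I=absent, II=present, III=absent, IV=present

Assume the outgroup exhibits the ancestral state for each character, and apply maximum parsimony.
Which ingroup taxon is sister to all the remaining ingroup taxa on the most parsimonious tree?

Character polarity is set by the outgroup: the derived state is whichever differs from the outgroup's state, so for I the derived state is 'absent', and for the remaining characters it is 'present'.
I: derived state 'absent' in Ichnaria only — an autapomorphy, so it tells us nothing about relationships among taxa.
II (derived state 'present') is shared by Drominus, Helioella, and Ichnaria — a synapomorphy uniting that clade.
III (derived state 'present') is unique to Helioella (autapomorphy; uninformative for grouping).
IV: derived state 'present' in Drominus and Ichnaria only — synapomorphy for {Drominus, Ichnaria}.
Most parsimonious ingroup topology: (((Drominus,Ichnaria),Helioella),Haliana).
Haliana is sister to the clade containing all other ingroup taxa, so it is the earliest-diverging (most basal) ingroup lineage.

Haliana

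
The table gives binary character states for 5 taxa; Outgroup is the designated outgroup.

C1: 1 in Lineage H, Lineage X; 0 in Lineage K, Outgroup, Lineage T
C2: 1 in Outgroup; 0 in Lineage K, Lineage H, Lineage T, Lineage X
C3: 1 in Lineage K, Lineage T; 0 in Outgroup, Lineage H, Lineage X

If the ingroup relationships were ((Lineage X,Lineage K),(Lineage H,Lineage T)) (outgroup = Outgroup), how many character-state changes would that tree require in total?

Map each character onto ((Lineage X,Lineage K),(Lineage H,Lineage T)) (rooted by Outgroup) and count the minimum state changes it requires (Fitch parsimony):
C1: 2; C2: 1; C3: 2.
Total tree length = 5.

5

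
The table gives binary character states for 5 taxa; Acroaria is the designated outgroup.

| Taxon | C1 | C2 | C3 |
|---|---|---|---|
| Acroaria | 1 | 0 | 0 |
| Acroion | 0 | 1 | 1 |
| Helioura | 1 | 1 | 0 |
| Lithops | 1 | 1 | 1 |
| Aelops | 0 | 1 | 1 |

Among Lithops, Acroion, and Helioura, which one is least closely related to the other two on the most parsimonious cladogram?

Helioura

Character polarity is set by the outgroup: the derived state is whichever differs from the outgroup's state, so for C1 the derived state is '0', and for the remaining characters it is '1'.
C1 (derived state '0') is shared by Acroion and Aelops — a synapomorphy uniting that clade.
C2 (derived state '1') is shared by all ingroup taxa — unites the whole ingroup.
C3: derived state '1' in Acroion, Aelops, and Lithops only — synapomorphy for {Acroion, Aelops, Lithops}.
Most parsimonious ingroup topology: (((Acroion,Aelops),Lithops),Helioura).
Lithops and Acroion share a more recent common ancestor with each other than either does with Helioura, so Helioura is the least closely related of the three.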